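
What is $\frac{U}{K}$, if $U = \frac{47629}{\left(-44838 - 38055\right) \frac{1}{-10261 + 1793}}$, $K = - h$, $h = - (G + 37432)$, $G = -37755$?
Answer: $- \frac{403322372}{26774439} \approx -15.064$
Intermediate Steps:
$h = 323$ ($h = - (-37755 + 37432) = \left(-1\right) \left(-323\right) = 323$)
$K = -323$ ($K = \left(-1\right) 323 = -323$)
$U = \frac{403322372}{82893}$ ($U = \frac{47629}{\left(-82893\right) \frac{1}{-8468}} = \frac{47629}{\left(-82893\right) \left(- \frac{1}{8468}\right)} = \frac{47629}{\frac{82893}{8468}} = 47629 \cdot \frac{8468}{82893} = \frac{403322372}{82893} \approx 4865.6$)
$\frac{U}{K} = \frac{403322372}{82893 \left(-323\right)} = \frac{403322372}{82893} \left(- \frac{1}{323}\right) = - \frac{403322372}{26774439}$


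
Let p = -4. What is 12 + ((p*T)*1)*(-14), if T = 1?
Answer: 68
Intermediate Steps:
12 + ((p*T)*1)*(-14) = 12 + (-4*1*1)*(-14) = 12 - 4*1*(-14) = 12 - 4*(-14) = 12 + 56 = 68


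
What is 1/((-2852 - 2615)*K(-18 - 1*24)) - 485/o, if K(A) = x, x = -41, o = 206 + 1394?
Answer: -21741939/71727040 ≈ -0.30312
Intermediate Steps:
o = 1600
K(A) = -41
1/((-2852 - 2615)*K(-18 - 1*24)) - 485/o = 1/(-2852 - 2615*(-41)) - 485/1600 = -1/41/(-5467) - 485*1/1600 = -1/5467*(-1/41) - 97/320 = 1/224147 - 97/320 = -21741939/71727040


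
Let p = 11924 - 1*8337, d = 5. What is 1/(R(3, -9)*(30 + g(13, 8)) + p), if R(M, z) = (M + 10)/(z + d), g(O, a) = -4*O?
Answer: 2/7317 ≈ 0.00027334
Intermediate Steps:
R(M, z) = (10 + M)/(5 + z) (R(M, z) = (M + 10)/(z + 5) = (10 + M)/(5 + z))
p = 3587 (p = 11924 - 8337 = 3587)
1/(R(3, -9)*(30 + g(13, 8)) + p) = 1/(((10 + 3)/(5 - 9))*(30 - 4*13) + 3587) = 1/((13/(-4))*(30 - 52) + 3587) = 1/(-¼*13*(-22) + 3587) = 1/(-13/4*(-22) + 3587) = 1/(143/2 + 3587) = 1/(7317/2) = 2/7317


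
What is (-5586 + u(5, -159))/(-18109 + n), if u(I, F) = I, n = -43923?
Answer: 5581/62032 ≈ 0.089970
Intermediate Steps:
(-5586 + u(5, -159))/(-18109 + n) = (-5586 + 5)/(-18109 - 43923) = -5581/(-62032) = -5581*(-1/62032) = 5581/62032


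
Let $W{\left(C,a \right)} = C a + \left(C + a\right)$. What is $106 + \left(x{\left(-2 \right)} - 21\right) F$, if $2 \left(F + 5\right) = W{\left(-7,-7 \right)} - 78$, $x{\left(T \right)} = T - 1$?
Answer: $742$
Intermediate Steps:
$x{\left(T \right)} = -1 + T$
$W{\left(C,a \right)} = C + a + C a$
$F = - \frac{53}{2}$ ($F = -5 + \frac{\left(-7 - 7 - -49\right) - 78}{2} = -5 + \frac{\left(-7 - 7 + 49\right) - 78}{2} = -5 + \frac{35 - 78}{2} = -5 + \frac{1}{2} \left(-43\right) = -5 - \frac{43}{2} = - \frac{53}{2} \approx -26.5$)
$106 + \left(x{\left(-2 \right)} - 21\right) F = 106 + \left(\left(-1 - 2\right) - 21\right) \left(- \frac{53}{2}\right) = 106 + \left(-3 - 21\right) \left(- \frac{53}{2}\right) = 106 - -636 = 106 + 636 = 742$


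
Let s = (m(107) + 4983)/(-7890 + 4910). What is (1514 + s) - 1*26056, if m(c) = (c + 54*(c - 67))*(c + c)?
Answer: -73625281/2980 ≈ -24706.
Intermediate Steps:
m(c) = 2*c*(-3618 + 55*c) (m(c) = (c + 54*(-67 + c))*(2*c) = (c + (-3618 + 54*c))*(2*c) = (-3618 + 55*c)*(2*c) = 2*c*(-3618 + 55*c))
s = -490121/2980 (s = (2*107*(-3618 + 55*107) + 4983)/(-7890 + 4910) = (2*107*(-3618 + 5885) + 4983)/(-2980) = (2*107*2267 + 4983)*(-1/2980) = (485138 + 4983)*(-1/2980) = 490121*(-1/2980) = -490121/2980 ≈ -164.47)
(1514 + s) - 1*26056 = (1514 - 490121/2980) - 1*26056 = 4021599/2980 - 26056 = -73625281/2980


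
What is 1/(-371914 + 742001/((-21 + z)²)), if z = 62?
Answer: -1681/624445433 ≈ -2.6920e-6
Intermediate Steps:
1/(-371914 + 742001/((-21 + z)²)) = 1/(-371914 + 742001/((-21 + 62)²)) = 1/(-371914 + 742001/(41²)) = 1/(-371914 + 742001/1681) = 1/(-624445433/1681) = -1681/624445433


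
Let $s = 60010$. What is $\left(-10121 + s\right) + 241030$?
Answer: $290919$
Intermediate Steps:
$\left(-10121 + s\right) + 241030 = \left(-10121 + 60010\right) + 241030 = 49889 + 241030 = 290919$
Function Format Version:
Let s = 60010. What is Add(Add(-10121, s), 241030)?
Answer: 290919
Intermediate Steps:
Add(Add(-10121, s), 241030) = Add(Add(-10121, 60010), 241030) = Add(49889, 241030) = 290919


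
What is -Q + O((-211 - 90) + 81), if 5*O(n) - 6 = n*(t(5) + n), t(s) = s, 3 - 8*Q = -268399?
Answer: -481781/20 ≈ -24089.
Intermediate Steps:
Q = 134201/4 (Q = 3/8 - 1/8*(-268399) = 3/8 + 268399/8 = 134201/4 ≈ 33550.)
O(n) = 6/5 + n*(5 + n)/5 (O(n) = 6/5 + (n*(5 + n))/5 = 6/5 + n*(5 + n)/5)
-Q + O((-211 - 90) + 81) = -1*134201/4 + (6/5 + ((-211 - 90) + 81) + ((-211 - 90) + 81)**2/5) = -134201/4 + (6/5 + (-301 + 81) + (-301 + 81)**2/5) = -134201/4 + (6/5 - 220 + (1/5)*(-220)**2) = -134201/4 + (6/5 - 220 + (1/5)*48400) = -134201/4 + (6/5 - 220 + 9680) = -134201/4 + 47306/5 = -481781/20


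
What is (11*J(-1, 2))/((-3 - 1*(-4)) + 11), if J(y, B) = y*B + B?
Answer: 0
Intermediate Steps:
J(y, B) = B + B*y (J(y, B) = B*y + B = B + B*y)
(11*J(-1, 2))/((-3 - 1*(-4)) + 11) = (11*(2*(1 - 1)))/((-3 - 1*(-4)) + 11) = (11*(2*0))/((-3 + 4) + 11) = (11*0)/(1 + 11) = 0/12 = 0*(1/12) = 0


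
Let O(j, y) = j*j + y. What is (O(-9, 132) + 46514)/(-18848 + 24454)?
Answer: 46727/5606 ≈ 8.3352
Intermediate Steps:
O(j, y) = y + j² (O(j, y) = j² + y = y + j²)
(O(-9, 132) + 46514)/(-18848 + 24454) = ((132 + (-9)²) + 46514)/(-18848 + 24454) = ((132 + 81) + 46514)/5606 = (213 + 46514)*(1/5606) = 46727*(1/5606) = 46727/5606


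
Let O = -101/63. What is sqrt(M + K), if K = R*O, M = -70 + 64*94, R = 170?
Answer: 2*sqrt(625499)/21 ≈ 75.322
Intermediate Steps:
O = -101/63 (O = -101*1/63 = -101/63 ≈ -1.6032)
M = 5946 (M = -70 + 6016 = 5946)
K = -17170/63 (K = 170*(-101/63) = -17170/63 ≈ -272.54)
sqrt(M + K) = sqrt(5946 - 17170/63) = sqrt(357428/63) = 2*sqrt(625499)/21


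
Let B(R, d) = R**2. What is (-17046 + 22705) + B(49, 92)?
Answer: 8060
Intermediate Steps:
(-17046 + 22705) + B(49, 92) = (-17046 + 22705) + 49**2 = 5659 + 2401 = 8060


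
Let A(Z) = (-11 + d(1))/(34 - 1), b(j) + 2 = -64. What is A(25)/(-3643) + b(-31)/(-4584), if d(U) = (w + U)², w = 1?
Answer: 1327757/91847316 ≈ 0.014456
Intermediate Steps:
d(U) = (1 + U)²
b(j) = -66 (b(j) = -2 - 64 = -66)
A(Z) = -7/33 (A(Z) = (-11 + (1 + 1)²)/(34 - 1) = (-11 + 2²)/33 = (-11 + 4)*(1/33) = -7*1/33 = -7/33)
A(25)/(-3643) + b(-31)/(-4584) = -7/33/(-3643) - 66/(-4584) = -7/33*(-1/3643) - 66*(-1/4584) = 7/120219 + 11/764 = 1327757/91847316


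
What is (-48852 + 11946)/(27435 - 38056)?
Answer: 36906/10621 ≈ 3.4748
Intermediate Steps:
(-48852 + 11946)/(27435 - 38056) = -36906/(-10621) = -36906*(-1/10621) = 36906/10621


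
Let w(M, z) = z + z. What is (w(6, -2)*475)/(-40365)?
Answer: 380/8073 ≈ 0.047071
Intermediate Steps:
w(M, z) = 2*z
(w(6, -2)*475)/(-40365) = ((2*(-2))*475)/(-40365) = -4*475*(-1/40365) = -1900*(-1/40365) = 380/8073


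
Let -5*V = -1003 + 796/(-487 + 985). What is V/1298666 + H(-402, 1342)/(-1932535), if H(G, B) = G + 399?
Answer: 30372929/194982732318 ≈ 0.00015577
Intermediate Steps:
H(G, B) = 399 + G
V = 249349/1245 (V = -(-1003 + 796/(-487 + 985))/5 = -(-1003 + 796/498)/5 = -(-1003 + (1/498)*796)/5 = -(-1003 + 398/249)/5 = -⅕*(-249349/249) = 249349/1245 ≈ 200.28)
V/1298666 + H(-402, 1342)/(-1932535) = (249349/1245)/1298666 + (399 - 402)/(-1932535) = (249349/1245)*(1/1298666) - 3*(-1/1932535) = 389/2522370 + 3/1932535 = 30372929/194982732318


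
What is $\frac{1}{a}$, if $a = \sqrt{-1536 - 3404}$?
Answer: $- \frac{i \sqrt{1235}}{2470} \approx - 0.014228 i$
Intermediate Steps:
$a = 2 i \sqrt{1235}$ ($a = \sqrt{-4940} = 2 i \sqrt{1235} \approx 70.285 i$)
$\frac{1}{a} = \frac{1}{2 i \sqrt{1235}} = - \frac{i \sqrt{1235}}{2470}$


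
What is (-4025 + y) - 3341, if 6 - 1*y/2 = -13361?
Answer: 19368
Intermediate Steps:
y = 26734 (y = 12 - 2*(-13361) = 12 + 26722 = 26734)
(-4025 + y) - 3341 = (-4025 + 26734) - 3341 = 22709 - 3341 = 19368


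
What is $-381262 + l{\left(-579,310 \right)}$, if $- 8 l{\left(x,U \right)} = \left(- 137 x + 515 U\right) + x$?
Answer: $- \frac{1644245}{4} \approx -4.1106 \cdot 10^{5}$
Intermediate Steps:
$l{\left(x,U \right)} = 17 x - \frac{515 U}{8}$ ($l{\left(x,U \right)} = - \frac{\left(- 137 x + 515 U\right) + x}{8} = - \frac{- 136 x + 515 U}{8} = 17 x - \frac{515 U}{8}$)
$-381262 + l{\left(-579,310 \right)} = -381262 + \left(17 \left(-579\right) - \frac{79825}{4}\right) = -381262 - \frac{119197}{4} = - \frac{1644245}{4}$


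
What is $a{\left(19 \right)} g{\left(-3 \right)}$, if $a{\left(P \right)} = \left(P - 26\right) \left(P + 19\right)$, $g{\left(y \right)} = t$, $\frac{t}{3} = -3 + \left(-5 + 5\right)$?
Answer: $2394$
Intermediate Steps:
$t = -9$ ($t = 3 \left(-3 + \left(-5 + 5\right)\right) = 3 \left(-3 + 0\right) = 3 \left(-3\right) = -9$)
$g{\left(y \right)} = -9$
$a{\left(P \right)} = \left(-26 + P\right) \left(19 + P\right)$
$a{\left(19 \right)} g{\left(-3 \right)} = \left(-494 + 19^{2} - 133\right) \left(-9\right) = \left(-494 + 361 - 133\right) \left(-9\right) = \left(-266\right) \left(-9\right) = 2394$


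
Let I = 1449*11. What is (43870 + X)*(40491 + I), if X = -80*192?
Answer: 1608819300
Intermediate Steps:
I = 15939
X = -15360
(43870 + X)*(40491 + I) = (43870 - 15360)*(40491 + 15939) = 28510*56430 = 1608819300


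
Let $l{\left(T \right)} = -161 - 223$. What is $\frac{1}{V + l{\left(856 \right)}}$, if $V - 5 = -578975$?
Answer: $- \frac{1}{579354} \approx -1.7261 \cdot 10^{-6}$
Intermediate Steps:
$V = -578970$ ($V = 5 - 578975 = -578970$)
$l{\left(T \right)} = -384$ ($l{\left(T \right)} = -161 - 223 = -384$)
$\frac{1}{V + l{\left(856 \right)}} = \frac{1}{-578970 - 384} = \frac{1}{-579354} = - \frac{1}{579354}$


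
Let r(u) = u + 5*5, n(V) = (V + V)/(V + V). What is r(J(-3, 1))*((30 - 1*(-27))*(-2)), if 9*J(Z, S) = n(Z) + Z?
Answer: -8474/3 ≈ -2824.7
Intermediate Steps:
n(V) = 1 (n(V) = (2*V)/((2*V)) = (2*V)*(1/(2*V)) = 1)
J(Z, S) = ⅑ + Z/9 (J(Z, S) = (1 + Z)/9 = ⅑ + Z/9)
r(u) = 25 + u (r(u) = u + 25 = 25 + u)
r(J(-3, 1))*((30 - 1*(-27))*(-2)) = (25 + (⅑ + (⅑)*(-3)))*((30 - 1*(-27))*(-2)) = (25 + (⅑ - ⅓))*((30 + 27)*(-2)) = (25 - 2/9)*(57*(-2)) = (223/9)*(-114) = -8474/3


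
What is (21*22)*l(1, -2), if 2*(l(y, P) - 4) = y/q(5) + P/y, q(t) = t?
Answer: 7161/5 ≈ 1432.2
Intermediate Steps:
l(y, P) = 4 + y/10 + P/(2*y) (l(y, P) = 4 + (y/5 + P/y)/2 = 4 + (y/10 + P/(2*y)) = 4 + y/10 + P/(2*y))
(21*22)*l(1, -2) = (21*22)*(4 + (⅒)*1 + (½)*(-2)/1) = 462*(4 + ⅒ + (½)*(-2)*1) = 462*(4 + ⅒ - 1) = 462*(31/10) = 7161/5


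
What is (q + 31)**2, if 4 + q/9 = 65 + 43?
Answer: 935089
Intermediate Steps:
q = 936 (q = -36 + 9*(65 + 43) = -36 + 9*108 = -36 + 972 = 936)
(q + 31)**2 = (936 + 31)**2 = 967**2 = 935089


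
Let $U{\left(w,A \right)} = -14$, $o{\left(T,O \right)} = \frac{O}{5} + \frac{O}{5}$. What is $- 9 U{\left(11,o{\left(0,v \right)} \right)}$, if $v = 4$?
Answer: $126$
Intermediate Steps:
$o{\left(T,O \right)} = \frac{2 O}{5}$ ($o{\left(T,O \right)} = O \frac{1}{5} + O \frac{1}{5} = \frac{O}{5} + \frac{O}{5} = \frac{2 O}{5}$)
$- 9 U{\left(11,o{\left(0,v \right)} \right)} = \left(-9\right) \left(-14\right) = 126$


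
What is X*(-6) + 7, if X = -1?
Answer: 13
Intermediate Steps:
X*(-6) + 7 = -1*(-6) + 7 = 6 + 7 = 13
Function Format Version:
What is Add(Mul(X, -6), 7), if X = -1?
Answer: 13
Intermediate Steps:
Add(Mul(X, -6), 7) = Add(Mul(-1, -6), 7) = Add(6, 7) = 13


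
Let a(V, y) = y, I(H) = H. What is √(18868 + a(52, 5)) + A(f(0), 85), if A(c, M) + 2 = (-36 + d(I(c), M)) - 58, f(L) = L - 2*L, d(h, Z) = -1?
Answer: -97 + 9*√233 ≈ 40.379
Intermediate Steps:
f(L) = -L
A(c, M) = -97 (A(c, M) = -2 + ((-36 - 1) - 58) = -2 + (-37 - 58) = -2 - 95 = -97)
√(18868 + a(52, 5)) + A(f(0), 85) = √(18868 + 5) - 97 = √18873 - 97 = 9*√233 - 97 = -97 + 9*√233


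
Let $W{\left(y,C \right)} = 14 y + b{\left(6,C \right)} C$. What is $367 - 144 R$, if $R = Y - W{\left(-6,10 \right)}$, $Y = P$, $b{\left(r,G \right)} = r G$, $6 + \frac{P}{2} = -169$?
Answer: $125071$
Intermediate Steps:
$P = -350$ ($P = -12 + 2 \left(-169\right) = -12 - 338 = -350$)
$b{\left(r,G \right)} = G r$
$Y = -350$
$W{\left(y,C \right)} = 6 C^{2} + 14 y$ ($W{\left(y,C \right)} = 14 y + C 6 C = 14 y + 6 C C = 14 y + 6 C^{2} = 6 C^{2} + 14 y$)
$R = -866$ ($R = -350 - \left(6 \cdot 10^{2} + 14 \left(-6\right)\right) = -350 - \left(6 \cdot 100 - 84\right) = -350 - \left(600 - 84\right) = -350 - 516 = -866$)
$367 - 144 R = 367 - -124704 = 367 + 124704 = 125071$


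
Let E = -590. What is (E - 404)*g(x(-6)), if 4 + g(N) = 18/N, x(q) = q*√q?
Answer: 3976 - 497*I*√6 ≈ 3976.0 - 1217.4*I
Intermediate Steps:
x(q) = q^(3/2)
g(N) = -4 + 18/N
(E - 404)*g(x(-6)) = (-590 - 404)*(-4 + 18/((-6)^(3/2))) = -994*(-4 + 18/((-6*I*√6))) = -994*(-4 + 18*(I*√6/36)) = -994*(-4 + I*√6/2) = 3976 - 497*I*√6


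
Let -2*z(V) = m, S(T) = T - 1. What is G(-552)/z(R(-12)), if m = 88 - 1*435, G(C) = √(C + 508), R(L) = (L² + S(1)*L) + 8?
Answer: 4*I*√11/347 ≈ 0.038232*I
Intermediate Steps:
S(T) = -1 + T
R(L) = 8 + L² (R(L) = (L² + (-1 + 1)*L) + 8 = (L² + 0*L) + 8 = (L² + 0) + 8 = L² + 8 = 8 + L²)
G(C) = √(508 + C)
m = -347 (m = 88 - 435 = -347)
z(V) = 347/2 (z(V) = -½*(-347) = 347/2)
G(-552)/z(R(-12)) = √(508 - 552)/(347/2) = √(-44)*(2/347) = (2*I*√11)*(2/347) = 4*I*√11/347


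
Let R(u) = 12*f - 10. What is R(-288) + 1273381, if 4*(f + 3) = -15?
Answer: 1273290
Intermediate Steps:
f = -27/4 (f = -3 + (¼)*(-15) = -3 - 15/4 = -27/4 ≈ -6.7500)
R(u) = -91 (R(u) = 12*(-27/4) - 10 = -81 - 10 = -91)
R(-288) + 1273381 = -91 + 1273381 = 1273290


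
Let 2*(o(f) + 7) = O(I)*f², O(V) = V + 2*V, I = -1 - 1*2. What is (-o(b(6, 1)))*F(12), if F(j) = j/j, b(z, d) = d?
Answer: 23/2 ≈ 11.500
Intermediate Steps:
I = -3 (I = -1 - 2 = -3)
O(V) = 3*V
o(f) = -7 - 9*f²/2 (o(f) = -7 + ((3*(-3))*f²)/2 = -7 + (-9*f²)/2 = -7 - 9*f²/2)
F(j) = 1
(-o(b(6, 1)))*F(12) = -(-7 - 9/2*1²)*1 = -(-7 - 9/2*1)*1 = -(-7 - 9/2)*1 = -1*(-23/2)*1 = (23/2)*1 = 23/2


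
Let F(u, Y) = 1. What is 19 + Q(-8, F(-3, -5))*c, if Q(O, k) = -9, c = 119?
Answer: -1052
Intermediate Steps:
19 + Q(-8, F(-3, -5))*c = 19 - 9*119 = 19 - 1071 = -1052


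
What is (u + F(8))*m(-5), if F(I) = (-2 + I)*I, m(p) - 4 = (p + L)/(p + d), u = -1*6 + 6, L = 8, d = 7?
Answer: 264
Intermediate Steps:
u = 0 (u = -6 + 6 = 0)
m(p) = 4 + (8 + p)/(7 + p) (m(p) = 4 + (p + 8)/(p + 7) = 4 + (8 + p)/(7 + p))
F(I) = I*(-2 + I)
(u + F(8))*m(-5) = (0 + 8*(-2 + 8))*((36 + 5*(-5))/(7 - 5)) = (0 + 8*6)*((36 - 25)/2) = (0 + 48)*((½)*11) = 48*(11/2) = 264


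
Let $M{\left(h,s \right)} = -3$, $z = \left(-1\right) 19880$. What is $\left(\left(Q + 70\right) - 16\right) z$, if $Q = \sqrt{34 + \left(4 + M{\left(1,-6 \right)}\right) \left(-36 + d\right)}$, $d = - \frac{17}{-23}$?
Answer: $-1073520 - \frac{19880 i \sqrt{667}}{23} \approx -1.0735 \cdot 10^{6} - 22323.0 i$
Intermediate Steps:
$z = -19880$
$d = \frac{17}{23}$ ($d = \left(-17\right) \left(- \frac{1}{23}\right) = \frac{17}{23} \approx 0.73913$)
$Q = \frac{i \sqrt{667}}{23}$ ($Q = \sqrt{34 + \left(4 - 3\right) \left(-36 + \frac{17}{23}\right)} = \sqrt{34 + 1 \left(- \frac{811}{23}\right)} = \sqrt{34 - \frac{811}{23}} = \sqrt{- \frac{29}{23}} = \frac{i \sqrt{667}}{23} \approx 1.1229 i$)
$\left(\left(Q + 70\right) - 16\right) z = \left(\left(\frac{i \sqrt{667}}{23} + 70\right) - 16\right) \left(-19880\right) = \left(\left(70 + \frac{i \sqrt{667}}{23}\right) - 16\right) \left(-19880\right) = \left(54 + \frac{i \sqrt{667}}{23}\right) \left(-19880\right) = -1073520 - \frac{19880 i \sqrt{667}}{23}$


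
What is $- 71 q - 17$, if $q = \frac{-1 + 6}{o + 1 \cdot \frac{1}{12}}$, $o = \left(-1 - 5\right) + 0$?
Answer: $43$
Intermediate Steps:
$o = -6$ ($o = -6 + 0 = -6$)
$q = - \frac{60}{71}$ ($q = \frac{-1 + 6}{-6 + 1 \cdot \frac{1}{12}} = \frac{1}{-6 + 1 \cdot \frac{1}{12}} \cdot 5 = \frac{1}{-6 + \frac{1}{12}} \cdot 5 = \frac{1}{- \frac{71}{12}} \cdot 5 = \left(- \frac{12}{71}\right) 5 = - \frac{60}{71} \approx -0.84507$)
$- 71 q - 17 = \left(-71\right) \left(- \frac{60}{71}\right) - 17 = 60 - 17 = 43$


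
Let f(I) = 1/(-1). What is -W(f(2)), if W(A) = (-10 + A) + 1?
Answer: 10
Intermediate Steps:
f(I) = -1
W(A) = -9 + A
-W(f(2)) = -(-9 - 1) = -1*(-10) = 10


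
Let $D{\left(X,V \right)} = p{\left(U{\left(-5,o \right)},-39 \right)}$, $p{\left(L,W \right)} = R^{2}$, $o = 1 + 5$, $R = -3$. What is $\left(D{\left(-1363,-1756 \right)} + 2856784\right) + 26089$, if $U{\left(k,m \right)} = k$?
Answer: $2882882$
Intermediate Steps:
$o = 6$
$p{\left(L,W \right)} = 9$ ($p{\left(L,W \right)} = \left(-3\right)^{2} = 9$)
$D{\left(X,V \right)} = 9$
$\left(D{\left(-1363,-1756 \right)} + 2856784\right) + 26089 = \left(9 + 2856784\right) + 26089 = 2856793 + 26089 = 2882882$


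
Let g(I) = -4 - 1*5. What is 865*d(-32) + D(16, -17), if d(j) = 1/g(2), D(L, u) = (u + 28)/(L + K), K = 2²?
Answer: -17201/180 ≈ -95.561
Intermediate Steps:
g(I) = -9 (g(I) = -4 - 5 = -9)
K = 4
D(L, u) = (28 + u)/(4 + L) (D(L, u) = (u + 28)/(L + 4) = (28 + u)/(4 + L))
d(j) = -⅑ (d(j) = 1/(-9) = -⅑)
865*d(-32) + D(16, -17) = 865*(-⅑) + (28 - 17)/(4 + 16) = -865/9 + 11/20 = -17201/180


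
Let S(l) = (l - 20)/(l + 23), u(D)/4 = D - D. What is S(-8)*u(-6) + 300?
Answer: 300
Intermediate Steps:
u(D) = 0 (u(D) = 4*(D - D) = 4*0 = 0)
S(l) = (-20 + l)/(23 + l)
S(-8)*u(-6) + 300 = ((-20 - 8)/(23 - 8))*0 + 300 = (-28/15)*0 + 300 = ((1/15)*(-28))*0 + 300 = -28/15*0 + 300 = 0 + 300 = 300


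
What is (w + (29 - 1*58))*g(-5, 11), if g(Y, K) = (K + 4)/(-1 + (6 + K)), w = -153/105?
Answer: -1599/56 ≈ -28.554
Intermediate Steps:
w = -51/35 (w = -153*1/105 = -51/35 ≈ -1.4571)
g(Y, K) = (4 + K)/(5 + K)
(w + (29 - 1*58))*g(-5, 11) = (-51/35 + (29 - 1*58))*((4 + 11)/(5 + 11)) = (-51/35 + (29 - 58))*(15/16) = (-51/35 - 29)*((1/16)*15) = -1066/35*15/16 = -1599/56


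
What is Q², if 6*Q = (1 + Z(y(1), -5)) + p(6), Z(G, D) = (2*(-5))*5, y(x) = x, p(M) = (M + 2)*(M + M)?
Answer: 2209/36 ≈ 61.361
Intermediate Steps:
p(M) = 2*M*(2 + M) (p(M) = (2 + M)*(2*M) = 2*M*(2 + M))
Z(G, D) = -50 (Z(G, D) = -10*5 = -50)
Q = 47/6 (Q = ((1 - 50) + 2*6*(2 + 6))/6 = (-49 + 2*6*8)/6 = (-49 + 96)/6 = (⅙)*47 = 47/6 ≈ 7.8333)
Q² = (47/6)² = 2209/36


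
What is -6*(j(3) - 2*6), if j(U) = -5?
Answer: 102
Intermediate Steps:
-6*(j(3) - 2*6) = -6*(-5 - 2*6) = -6*(-5 - 12) = -6*(-17) = 102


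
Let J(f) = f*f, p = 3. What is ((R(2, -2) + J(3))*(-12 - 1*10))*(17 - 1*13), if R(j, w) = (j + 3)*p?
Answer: -2112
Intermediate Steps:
R(j, w) = 9 + 3*j (R(j, w) = (j + 3)*3 = (3 + j)*3 = 9 + 3*j)
J(f) = f²
((R(2, -2) + J(3))*(-12 - 1*10))*(17 - 1*13) = (((9 + 3*2) + 3²)*(-12 - 1*10))*(17 - 1*13) = (((9 + 6) + 9)*(-12 - 10))*(17 - 13) = ((15 + 9)*(-22))*4 = (24*(-22))*4 = -528*4 = -2112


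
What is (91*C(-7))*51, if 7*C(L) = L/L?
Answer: 663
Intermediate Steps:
C(L) = ⅐ (C(L) = (L/L)/7 = (⅐)*1 = ⅐)
(91*C(-7))*51 = (91*(⅐))*51 = 13*51 = 663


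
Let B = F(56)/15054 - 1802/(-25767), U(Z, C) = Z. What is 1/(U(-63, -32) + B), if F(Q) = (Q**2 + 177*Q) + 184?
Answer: -64649403/4011566347 ≈ -0.016116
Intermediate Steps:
F(Q) = 184 + Q**2 + 177*Q
B = 61346042/64649403 (B = (184 + 56**2 + 177*56)/15054 - 1802/(-25767) = (184 + 3136 + 9912)*(1/15054) - 1802*(-1/25767) = 13232*(1/15054) + 1802/25767 = 6616/7527 + 1802/25767 = 61346042/64649403 ≈ 0.94890)
1/(U(-63, -32) + B) = 1/(-63 + 61346042/64649403) = 1/(-4011566347/64649403) = -64649403/4011566347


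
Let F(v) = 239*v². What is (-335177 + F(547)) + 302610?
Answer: 71478384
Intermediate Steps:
(-335177 + F(547)) + 302610 = (-335177 + 239*547²) + 302610 = (-335177 + 239*299209) + 302610 = (-335177 + 71510951) + 302610 = 71175774 + 302610 = 71478384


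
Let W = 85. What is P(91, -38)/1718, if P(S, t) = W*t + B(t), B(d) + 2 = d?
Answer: -1635/859 ≈ -1.9034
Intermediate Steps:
B(d) = -2 + d
P(S, t) = -2 + 86*t (P(S, t) = 85*t + (-2 + t) = -2 + 86*t)
P(91, -38)/1718 = (-2 + 86*(-38))/1718 = (-2 - 3268)*(1/1718) = -3270*1/1718 = -1635/859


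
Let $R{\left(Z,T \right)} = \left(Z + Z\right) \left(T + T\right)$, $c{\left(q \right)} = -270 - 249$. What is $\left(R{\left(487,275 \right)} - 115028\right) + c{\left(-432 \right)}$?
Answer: $420153$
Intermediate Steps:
$c{\left(q \right)} = -519$ ($c{\left(q \right)} = -270 - 249 = -519$)
$R{\left(Z,T \right)} = 4 T Z$ ($R{\left(Z,T \right)} = 2 Z 2 T = 4 T Z$)
$\left(R{\left(487,275 \right)} - 115028\right) + c{\left(-432 \right)} = \left(4 \cdot 275 \cdot 487 - 115028\right) - 519 = \left(535700 - 115028\right) - 519 = 420672 - 519 = 420153$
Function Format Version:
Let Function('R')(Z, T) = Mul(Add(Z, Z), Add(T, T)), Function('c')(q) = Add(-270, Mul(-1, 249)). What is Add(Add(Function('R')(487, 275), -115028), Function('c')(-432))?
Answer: 420153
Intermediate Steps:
Function('c')(q) = -519 (Function('c')(q) = Add(-270, -249) = -519)
Function('R')(Z, T) = Mul(4, T, Z) (Function('R')(Z, T) = Mul(Mul(2, Z), Mul(2, T)) = Mul(4, T, Z))
Add(Add(Function('R')(487, 275), -115028), Function('c')(-432)) = Add(Add(Mul(4, 275, 487), -115028), -519) = Add(Add(535700, -115028), -519) = Add(420672, -519) = 420153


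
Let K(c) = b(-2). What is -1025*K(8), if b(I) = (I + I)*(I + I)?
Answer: -16400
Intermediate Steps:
b(I) = 4*I² (b(I) = (2*I)*(2*I) = 4*I²)
K(c) = 16 (K(c) = 4*(-2)² = 4*4 = 16)
-1025*K(8) = -1025*16 = -16400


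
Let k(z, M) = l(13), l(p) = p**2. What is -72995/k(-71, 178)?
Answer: -5615/13 ≈ -431.92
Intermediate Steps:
k(z, M) = 169 (k(z, M) = 13**2 = 169)
-72995/k(-71, 178) = -72995/169 = -72995*1/169 = -5615/13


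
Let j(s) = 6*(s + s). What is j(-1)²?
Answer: 144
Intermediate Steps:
j(s) = 12*s (j(s) = 6*(2*s) = 12*s)
j(-1)² = (12*(-1))² = (-12)² = 144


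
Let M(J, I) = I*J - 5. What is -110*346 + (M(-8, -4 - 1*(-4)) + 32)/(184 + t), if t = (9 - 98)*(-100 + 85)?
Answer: -57813113/1519 ≈ -38060.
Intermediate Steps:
t = 1335 (t = -89*(-15) = 1335)
M(J, I) = -5 + I*J
-110*346 + (M(-8, -4 - 1*(-4)) + 32)/(184 + t) = -110*346 + ((-5 + (-4 - 1*(-4))*(-8)) + 32)/(184 + 1335) = -38060 + ((-5 + (-4 + 4)*(-8)) + 32)/1519 = -38060 + ((-5 + 0*(-8)) + 32)*(1/1519) = -38060 + ((-5 + 0) + 32)*(1/1519) = -38060 + (-5 + 32)*(1/1519) = -38060 + 27*(1/1519) = -38060 + 27/1519 = -57813113/1519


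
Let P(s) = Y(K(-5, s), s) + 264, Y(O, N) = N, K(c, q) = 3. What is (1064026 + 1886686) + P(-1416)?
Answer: 2949560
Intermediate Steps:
P(s) = 264 + s (P(s) = s + 264 = 264 + s)
(1064026 + 1886686) + P(-1416) = (1064026 + 1886686) + (264 - 1416) = 2950712 - 1152 = 2949560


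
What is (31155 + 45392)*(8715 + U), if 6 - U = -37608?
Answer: 3546345963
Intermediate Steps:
U = 37614 (U = 6 - 1*(-37608) = 6 + 37608 = 37614)
(31155 + 45392)*(8715 + U) = (31155 + 45392)*(8715 + 37614) = 76547*46329 = 3546345963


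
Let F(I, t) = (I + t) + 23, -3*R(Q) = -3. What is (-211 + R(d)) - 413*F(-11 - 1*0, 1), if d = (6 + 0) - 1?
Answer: -5579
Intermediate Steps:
d = 5 (d = 6 - 1 = 5)
R(Q) = 1 (R(Q) = -⅓*(-3) = 1)
F(I, t) = 23 + I + t
(-211 + R(d)) - 413*F(-11 - 1*0, 1) = (-211 + 1) - 413*(23 + (-11 - 1*0) + 1) = -210 - 413*(23 + (-11 + 0) + 1) = -210 - 413*(23 - 11 + 1) = -210 - 413*13 = -210 - 5369 = -5579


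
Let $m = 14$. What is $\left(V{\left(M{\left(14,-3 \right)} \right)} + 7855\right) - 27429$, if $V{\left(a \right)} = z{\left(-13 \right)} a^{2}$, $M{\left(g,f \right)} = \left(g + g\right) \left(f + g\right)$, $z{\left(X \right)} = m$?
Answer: $1308522$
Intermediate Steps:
$z{\left(X \right)} = 14$
$M{\left(g,f \right)} = 2 g \left(f + g\right)$
$V{\left(a \right)} = 14 a^{2}$
$\left(V{\left(M{\left(14,-3 \right)} \right)} + 7855\right) - 27429 = \left(14 \left(2 \cdot 14 \left(-3 + 14\right)\right)^{2} + 7855\right) - 27429 = \left(14 \left(2 \cdot 14 \cdot 11\right)^{2} + 7855\right) - 27429 = \left(14 \cdot 308^{2} + 7855\right) - 27429 = \left(14 \cdot 94864 + 7855\right) - 27429 = \left(1328096 + 7855\right) - 27429 = 1335951 - 27429 = 1308522$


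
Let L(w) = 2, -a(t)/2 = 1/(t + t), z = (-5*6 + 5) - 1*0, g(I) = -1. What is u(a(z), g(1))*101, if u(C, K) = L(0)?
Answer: 202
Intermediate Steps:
z = -25 (z = (-30 + 5) + 0 = -25 + 0 = -25)
a(t) = -1/t (a(t) = -2/(t + t) = -2*1/(2*t) = -1/t)
u(C, K) = 2
u(a(z), g(1))*101 = 2*101 = 202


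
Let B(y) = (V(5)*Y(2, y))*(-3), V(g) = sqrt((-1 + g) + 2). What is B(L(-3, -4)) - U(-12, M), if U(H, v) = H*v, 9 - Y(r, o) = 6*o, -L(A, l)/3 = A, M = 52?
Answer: 624 + 135*sqrt(6) ≈ 954.68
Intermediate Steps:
L(A, l) = -3*A
Y(r, o) = 9 - 6*o
V(g) = sqrt(1 + g)
B(y) = -3*sqrt(6)*(9 - 6*y) (B(y) = (sqrt(1 + 5)*(9 - 6*y))*(-3) = (sqrt(6)*(9 - 6*y))*(-3) = -3*sqrt(6)*(9 - 6*y))
B(L(-3, -4)) - U(-12, M) = sqrt(6)*(-27 + 18*(-3*(-3))) - (-12)*52 = sqrt(6)*(-27 + 18*9) - 1*(-624) = sqrt(6)*(-27 + 162) + 624 = sqrt(6)*135 + 624 = 135*sqrt(6) + 624 = 624 + 135*sqrt(6)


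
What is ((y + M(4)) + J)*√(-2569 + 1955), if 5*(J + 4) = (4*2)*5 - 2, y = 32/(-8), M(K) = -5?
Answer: -27*I*√614/5 ≈ -133.81*I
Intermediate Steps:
y = -4 (y = 32*(-⅛) = -4)
J = 18/5 (J = -4 + ((4*2)*5 - 2)/5 = -4 + (8*5 - 2)/5 = -4 + (40 - 2)/5 = -4 + (⅕)*38 = -4 + 38/5 = 18/5 ≈ 3.6000)
((y + M(4)) + J)*√(-2569 + 1955) = ((-4 - 5) + 18/5)*√(-2569 + 1955) = (-9 + 18/5)*√(-614) = -27*I*√614/5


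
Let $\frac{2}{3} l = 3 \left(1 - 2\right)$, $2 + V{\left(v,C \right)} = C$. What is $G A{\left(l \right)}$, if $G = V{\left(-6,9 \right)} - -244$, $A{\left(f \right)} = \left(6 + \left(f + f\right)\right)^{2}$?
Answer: $2259$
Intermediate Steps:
$V{\left(v,C \right)} = -2 + C$
$l = - \frac{9}{2}$ ($l = \frac{3 \cdot 3 \left(1 - 2\right)}{2} = \frac{3 \cdot 3 \left(-1\right)}{2} = \frac{3}{2} \left(-3\right) = - \frac{9}{2} \approx -4.5$)
$A{\left(f \right)} = \left(6 + 2 f\right)^{2}$
$G = 251$ ($G = \left(-2 + 9\right) - -244 = 7 + 244 = 251$)
$G A{\left(l \right)} = 251 \cdot 4 \left(3 - \frac{9}{2}\right)^{2} = 251 \cdot 4 \left(- \frac{3}{2}\right)^{2} = 251 \cdot 4 \cdot \frac{9}{4} = 251 \cdot 9 = 2259$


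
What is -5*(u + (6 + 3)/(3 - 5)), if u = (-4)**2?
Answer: -115/2 ≈ -57.500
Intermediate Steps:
u = 16
-5*(u + (6 + 3)/(3 - 5)) = -5*(16 + (6 + 3)/(3 - 5)) = -5*(16 + 9/(-2)) = -5*(16 + 9*(-1/2)) = -5*(16 - 9/2) = -5*23/2 = -115/2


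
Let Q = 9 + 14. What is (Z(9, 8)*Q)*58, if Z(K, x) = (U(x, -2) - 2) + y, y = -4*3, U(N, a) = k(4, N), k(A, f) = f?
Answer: -8004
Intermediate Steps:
U(N, a) = N
y = -12
Z(K, x) = -14 + x (Z(K, x) = (x - 2) - 12 = (-2 + x) - 12 = -14 + x)
Q = 23
(Z(9, 8)*Q)*58 = ((-14 + 8)*23)*58 = -6*23*58 = -138*58 = -8004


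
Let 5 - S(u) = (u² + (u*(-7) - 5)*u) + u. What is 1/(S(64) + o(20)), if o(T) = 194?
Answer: 1/25031 ≈ 3.9950e-5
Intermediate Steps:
S(u) = 5 - u - u² - u*(-5 - 7*u) (S(u) = 5 - ((u² + (u*(-7) - 5)*u) + u) = 5 - ((u² + (-7*u - 5)*u) + u) = 5 - ((u² + (-5 - 7*u)*u) + u) = 5 - ((u² + u*(-5 - 7*u)) + u) = 5 - (u + u² + u*(-5 - 7*u)) = 5 + (-u - u² - u*(-5 - 7*u)) = 5 - u - u² - u*(-5 - 7*u))
1/(S(64) + o(20)) = 1/((5 + 4*64 + 6*64²) + 194) = 1/((5 + 256 + 6*4096) + 194) = 1/((5 + 256 + 24576) + 194) = 1/(24837 + 194) = 1/25031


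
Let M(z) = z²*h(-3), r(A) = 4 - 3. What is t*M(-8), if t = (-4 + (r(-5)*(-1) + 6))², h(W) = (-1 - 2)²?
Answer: 576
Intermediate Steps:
h(W) = 9 (h(W) = (-3)² = 9)
r(A) = 1
M(z) = 9*z² (M(z) = z²*9 = 9*z²)
t = 1 (t = (-4 + (1*(-1) + 6))² = (-4 + (-1 + 6))² = (-4 + 5)² = 1² = 1)
t*M(-8) = 1*(9*(-8)²) = 1*(9*64) = 1*576 = 576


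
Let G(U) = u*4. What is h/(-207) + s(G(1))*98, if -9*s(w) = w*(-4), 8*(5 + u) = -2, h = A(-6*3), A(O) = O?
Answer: -63106/69 ≈ -914.58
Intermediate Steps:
h = -18 (h = -6*3 = -18)
u = -21/4 (u = -5 + (⅛)*(-2) = -5 - ¼ = -21/4 ≈ -5.2500)
G(U) = -21 (G(U) = -21/4*4 = -21)
s(w) = 4*w/9 (s(w) = -w*(-4)/9 = -(-4)*w/9 = 4*w/9)
h/(-207) + s(G(1))*98 = -18/(-207) + ((4/9)*(-21))*98 = -18*(-1/207) - 28/3*98 = 2/23 - 2744/3 = -63106/69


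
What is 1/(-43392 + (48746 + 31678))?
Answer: 1/37032 ≈ 2.7004e-5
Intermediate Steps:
1/(-43392 + (48746 + 31678)) = 1/(-43392 + 80424) = 1/37032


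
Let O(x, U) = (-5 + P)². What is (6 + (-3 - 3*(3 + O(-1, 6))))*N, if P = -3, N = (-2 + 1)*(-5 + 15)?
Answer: 1980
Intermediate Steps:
N = -10 (N = -1*10 = -10)
O(x, U) = 64 (O(x, U) = (-5 - 3)² = (-8)² = 64)
(6 + (-3 - 3*(3 + O(-1, 6))))*N = (6 + (-3 - 3*(3 + 64)))*(-10) = (6 + (-3 - 3*67))*(-10) = (6 + (-3 - 201))*(-10) = (6 - 204)*(-10) = -198*(-10) = 1980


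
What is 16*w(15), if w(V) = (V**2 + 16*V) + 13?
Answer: 7648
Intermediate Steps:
w(V) = 13 + V**2 + 16*V
16*w(15) = 16*(13 + 15**2 + 16*15) = 16*(13 + 225 + 240) = 16*478 = 7648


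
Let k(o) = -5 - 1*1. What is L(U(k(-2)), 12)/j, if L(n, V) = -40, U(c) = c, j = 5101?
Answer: -40/5101 ≈ -0.0078416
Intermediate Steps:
k(o) = -6 (k(o) = -5 - 1 = -6)
L(U(k(-2)), 12)/j = -40/5101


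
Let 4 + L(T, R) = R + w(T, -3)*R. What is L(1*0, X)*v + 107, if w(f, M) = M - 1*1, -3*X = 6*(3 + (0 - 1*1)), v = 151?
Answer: 1315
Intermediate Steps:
X = -4 (X = -2*(3 + (0 - 1*1)) = -2*(3 + (0 - 1)) = -2*(3 - 1) = -2*2 = -⅓*12 = -4)
w(f, M) = -1 + M (w(f, M) = M - 1 = -1 + M)
L(T, R) = -4 - 3*R (L(T, R) = -4 + (R + (-1 - 3)*R) = -4 + (R - 4*R) = -4 - 3*R)
L(1*0, X)*v + 107 = (-4 - 3*(-4))*151 + 107 = (-4 + 12)*151 + 107 = 8*151 + 107 = 1208 + 107 = 1315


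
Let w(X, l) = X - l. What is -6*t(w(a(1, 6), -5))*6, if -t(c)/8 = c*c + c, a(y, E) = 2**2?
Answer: 25920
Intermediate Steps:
a(y, E) = 4
t(c) = -8*c - 8*c**2 (t(c) = -8*(c*c + c) = -8*(c**2 + c) = -8*(c + c**2) = -8*c - 8*c**2)
-6*t(w(a(1, 6), -5))*6 = -(-48)*(4 - 1*(-5))*(1 + (4 - 1*(-5)))*6 = -(-48)*(4 + 5)*(1 + (4 + 5))*6 = -(-48)*9*(1 + 9)*6 = -(-48)*9*10*6 = -6*(-720)*6 = 4320*6 = 25920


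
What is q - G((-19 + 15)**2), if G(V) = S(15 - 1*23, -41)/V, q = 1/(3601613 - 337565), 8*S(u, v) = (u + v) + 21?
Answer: 1428023/6528096 ≈ 0.21875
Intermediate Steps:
S(u, v) = 21/8 + u/8 + v/8 (S(u, v) = ((u + v) + 21)/8 = (21 + u + v)/8 = 21/8 + u/8 + v/8)
q = 1/3264048 ≈ 3.0637e-7
G(V) = -7/(2*V) (G(V) = (21/8 + (15 - 1*23)/8 + (1/8)*(-41))/V = (21/8 + (15 - 23)/8 - 41/8)/V = (21/8 + (1/8)*(-8) - 41/8)/V = (21/8 - 1 - 41/8)/V = -7/(2*V))
q - G((-19 + 15)**2) = 1/3264048 - (-7)/(2*((-19 + 15)**2)) = 1/3264048 - (-7)/(2*((-4)**2)) = 1/3264048 - (-7)/(2*16) = 1/3264048 - 1*(-7/32) = 1/3264048 + 7/32 = 1428023/6528096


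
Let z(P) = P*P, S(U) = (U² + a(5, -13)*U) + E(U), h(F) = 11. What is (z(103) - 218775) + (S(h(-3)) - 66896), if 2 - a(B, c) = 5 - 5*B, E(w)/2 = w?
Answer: -274677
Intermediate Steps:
E(w) = 2*w
a(B, c) = -3 + 5*B (a(B, c) = 2 - (5 - 5*B) = 2 + (-5 + 5*B) = -3 + 5*B)
S(U) = U² + 24*U (S(U) = (U² + (-3 + 5*5)*U) + 2*U = (U² + (-3 + 25)*U) + 2*U = (U² + 22*U) + 2*U = U² + 24*U)
z(P) = P²
(z(103) - 218775) + (S(h(-3)) - 66896) = (103² - 218775) + (11*(24 + 11) - 66896) = (10609 - 218775) + (11*35 - 66896) = -208166 + (385 - 66896) = -208166 - 66511 = -274677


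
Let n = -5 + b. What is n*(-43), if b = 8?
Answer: -129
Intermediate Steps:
n = 3 (n = -5 + 8 = 3)
n*(-43) = 3*(-43) = -129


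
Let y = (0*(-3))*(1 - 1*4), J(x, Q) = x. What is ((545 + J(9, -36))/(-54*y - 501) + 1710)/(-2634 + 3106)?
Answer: 214039/59118 ≈ 3.6205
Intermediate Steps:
y = 0 (y = 0*(1 - 4) = 0*(-3) = 0)
((545 + J(9, -36))/(-54*y - 501) + 1710)/(-2634 + 3106) = ((545 + 9)/(-54*0 - 501) + 1710)/(-2634 + 3106) = (554/(0 - 501) + 1710)/472 = (554/(-501) + 1710)*(1/472) = (554*(-1/501) + 1710)*(1/472) = (-554/501 + 1710)*(1/472) = (856156/501)*(1/472) = 214039/59118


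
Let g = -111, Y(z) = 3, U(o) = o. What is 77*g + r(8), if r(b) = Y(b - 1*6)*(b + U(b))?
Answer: -8499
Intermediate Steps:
r(b) = 6*b (r(b) = 3*(b + b) = 3*(2*b) = 6*b)
77*g + r(8) = 77*(-111) + 6*8 = -8547 + 48 = -8499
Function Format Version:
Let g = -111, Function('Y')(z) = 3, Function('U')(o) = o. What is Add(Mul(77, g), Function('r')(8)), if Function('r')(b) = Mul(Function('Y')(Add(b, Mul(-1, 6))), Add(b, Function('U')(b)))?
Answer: -8499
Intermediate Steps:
Function('r')(b) = Mul(6, b) (Function('r')(b) = Mul(3, Add(b, b)) = Mul(3, Mul(2, b)) = Mul(6, b))
Add(Mul(77, g), Function('r')(8)) = Add(Mul(77, -111), Mul(6, 8)) = Add(-8547, 48) = -8499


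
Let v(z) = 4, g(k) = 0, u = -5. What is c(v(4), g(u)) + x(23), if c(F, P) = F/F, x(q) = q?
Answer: 24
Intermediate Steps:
c(F, P) = 1
c(v(4), g(u)) + x(23) = 1 + 23 = 24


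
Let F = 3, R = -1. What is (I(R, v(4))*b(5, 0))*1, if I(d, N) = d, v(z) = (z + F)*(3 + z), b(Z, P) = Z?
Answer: -5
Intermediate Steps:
v(z) = (3 + z)**2 (v(z) = (z + 3)*(3 + z) = (3 + z)*(3 + z) = (3 + z)**2)
(I(R, v(4))*b(5, 0))*1 = -1*5*1 = -5*1 = -5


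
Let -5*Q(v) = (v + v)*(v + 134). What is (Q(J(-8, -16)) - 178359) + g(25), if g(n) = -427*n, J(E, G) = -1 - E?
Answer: -947144/5 ≈ -1.8943e+5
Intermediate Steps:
Q(v) = -2*v*(134 + v)/5 (Q(v) = -(v + v)*(v + 134)/5 = -2*v*(134 + v)/5)
(Q(J(-8, -16)) - 178359) + g(25) = (-2*(-1 - 1*(-8))*(134 + (-1 - 1*(-8)))/5 - 178359) - 427*25 = (-2*(-1 + 8)*(134 + (-1 + 8))/5 - 178359) - 10675 = (-2/5*7*(134 + 7) - 178359) - 10675 = (-2/5*7*141 - 178359) - 10675 = (-1974/5 - 178359) - 10675 = -893769/5 - 10675 = -947144/5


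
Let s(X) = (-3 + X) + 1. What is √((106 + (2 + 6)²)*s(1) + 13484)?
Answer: √13314 ≈ 115.39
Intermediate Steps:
s(X) = -2 + X
√((106 + (2 + 6)²)*s(1) + 13484) = √((106 + (2 + 6)²)*(-2 + 1) + 13484) = √((106 + 8²)*(-1) + 13484) = √((106 + 64)*(-1) + 13484) = √(170*(-1) + 13484) = √(-170 + 13484) = √13314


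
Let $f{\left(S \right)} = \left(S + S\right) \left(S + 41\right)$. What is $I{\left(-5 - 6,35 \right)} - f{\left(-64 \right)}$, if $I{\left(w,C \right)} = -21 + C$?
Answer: $-2930$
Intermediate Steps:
$f{\left(S \right)} = 2 S \left(41 + S\right)$
$I{\left(-5 - 6,35 \right)} - f{\left(-64 \right)} = \left(-21 + 35\right) - 2 \left(-64\right) \left(41 - 64\right) = 14 - 2 \left(-64\right) \left(-23\right) = 14 - 2944 = -2930$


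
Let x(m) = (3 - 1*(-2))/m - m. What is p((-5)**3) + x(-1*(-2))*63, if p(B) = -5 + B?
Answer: -197/2 ≈ -98.500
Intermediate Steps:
x(m) = -m + 5/m (x(m) = (3 + 2)/m - m = 5/m - m = -m + 5/m)
p((-5)**3) + x(-1*(-2))*63 = (-5 + (-5)**3) + (-(-1)*(-2) + 5/((-1*(-2))))*63 = (-5 - 125) + (-1*2 + 5/2)*63 = -130 + (-2 + 5*(1/2))*63 = -130 + (-2 + 5/2)*63 = -130 + (1/2)*63 = -130 + 63/2 = -197/2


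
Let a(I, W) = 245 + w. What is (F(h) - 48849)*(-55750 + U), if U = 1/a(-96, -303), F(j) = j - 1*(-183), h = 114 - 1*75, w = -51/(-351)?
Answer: 77755612791141/28682 ≈ 2.7110e+9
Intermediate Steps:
w = 17/117 (w = -51*(-1/351) = 17/117 ≈ 0.14530)
a(I, W) = 28682/117 (a(I, W) = 245 + 17/117 = 28682/117)
h = 39 (h = 114 - 75 = 39)
F(j) = 183 + j (F(j) = j + 183 = 183 + j)
U = 117/28682 (U = 1/(28682/117) = 117/28682 ≈ 0.0040792)
(F(h) - 48849)*(-55750 + U) = ((183 + 39) - 48849)*(-55750 + 117/28682) = (222 - 48849)*(-1599021383/28682) = -48627*(-1599021383/28682) = 77755612791141/28682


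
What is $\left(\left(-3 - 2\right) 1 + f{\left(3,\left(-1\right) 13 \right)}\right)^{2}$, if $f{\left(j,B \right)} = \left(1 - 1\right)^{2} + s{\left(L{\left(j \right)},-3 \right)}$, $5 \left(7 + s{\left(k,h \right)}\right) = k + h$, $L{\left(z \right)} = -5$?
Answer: $\frac{4624}{25} \approx 184.96$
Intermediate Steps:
$s{\left(k,h \right)} = -7 + \frac{h}{5} + \frac{k}{5}$ ($s{\left(k,h \right)} = -7 + \frac{k + h}{5} = -7 + \frac{h + k}{5} = -7 + \left(\frac{h}{5} + \frac{k}{5}\right) = -7 + \frac{h}{5} + \frac{k}{5}$)
$f{\left(j,B \right)} = - \frac{43}{5}$ ($f{\left(j,B \right)} = \left(1 - 1\right)^{2} + \left(-7 + \frac{1}{5} \left(-3\right) + \frac{1}{5} \left(-5\right)\right) = 0^{2} - \frac{43}{5} = 0 - \frac{43}{5} = - \frac{43}{5}$)
$\left(\left(-3 - 2\right) 1 + f{\left(3,\left(-1\right) 13 \right)}\right)^{2} = \left(\left(-3 - 2\right) 1 - \frac{43}{5}\right)^{2} = \left(\left(-5\right) 1 - \frac{43}{5}\right)^{2} = \left(-5 - \frac{43}{5}\right)^{2} = \left(- \frac{68}{5}\right)^{2} = \frac{4624}{25}$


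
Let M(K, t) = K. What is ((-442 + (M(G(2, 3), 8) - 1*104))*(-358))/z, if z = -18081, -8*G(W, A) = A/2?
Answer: -173809/16072 ≈ -10.814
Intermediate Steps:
G(W, A) = -A/16 (G(W, A) = -A/(8*2) = -A/16)
((-442 + (M(G(2, 3), 8) - 1*104))*(-358))/z = ((-442 + (-1/16*3 - 1*104))*(-358))/(-18081) = ((-442 + (-3/16 - 104))*(-358))*(-1/18081) = ((-442 - 1667/16)*(-358))*(-1/18081) = -8739/16*(-358)*(-1/18081) = (1564281/8)*(-1/18081) = -173809/16072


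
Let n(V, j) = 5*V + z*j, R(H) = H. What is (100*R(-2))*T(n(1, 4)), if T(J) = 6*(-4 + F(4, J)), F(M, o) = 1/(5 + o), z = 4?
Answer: 61800/13 ≈ 4753.8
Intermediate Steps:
n(V, j) = 4*j + 5*V (n(V, j) = 5*V + 4*j = 4*j + 5*V)
T(J) = -24 + 6/(5 + J) (T(J) = 6*(-4 + 1/(5 + J)) = -24 + 6/(5 + J))
(100*R(-2))*T(n(1, 4)) = (100*(-2))*(6*(-19 - 4*(4*4 + 5*1))/(5 + (4*4 + 5*1))) = -1200*(-19 - 4*(16 + 5))/(5 + (16 + 5)) = -1200*(-19 - 4*21)/(5 + 21) = -1200*(-19 - 84)/26 = -1200*(-103)/26 = -200*(-309/13) = 61800/13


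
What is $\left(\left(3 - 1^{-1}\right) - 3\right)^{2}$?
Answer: $1$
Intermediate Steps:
$\left(\left(3 - 1^{-1}\right) - 3\right)^{2} = \left(\left(3 - 1\right) - 3\right)^{2} = \left(2 - 3\right)^{2} = \left(-1\right)^{2} = 1$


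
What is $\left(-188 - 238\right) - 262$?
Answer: $-688$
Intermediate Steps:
$\left(-188 - 238\right) - 262 = -426 - 262 = -688$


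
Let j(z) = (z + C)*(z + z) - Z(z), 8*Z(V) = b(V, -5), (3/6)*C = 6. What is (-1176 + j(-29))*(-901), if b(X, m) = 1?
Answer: 1370421/8 ≈ 1.7130e+5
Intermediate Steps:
C = 12 (C = 2*6 = 12)
Z(V) = 1/8 (Z(V) = (1/8)*1 = 1/8)
j(z) = -1/8 + 2*z*(12 + z) (j(z) = (z + 12)*(z + z) - 1*1/8 = (12 + z)*(2*z) - 1/8 = 2*z*(12 + z) - 1/8 = -1/8 + 2*z*(12 + z))
(-1176 + j(-29))*(-901) = (-1176 + (-1/8 + 2*(-29)**2 + 24*(-29)))*(-901) = (-1176 + (-1/8 + 2*841 - 696))*(-901) = (-1176 + (-1/8 + 1682 - 696))*(-901) = (-1176 + 7887/8)*(-901) = -1521/8*(-901) = 1370421/8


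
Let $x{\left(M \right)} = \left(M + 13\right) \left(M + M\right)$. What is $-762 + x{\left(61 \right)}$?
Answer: $8266$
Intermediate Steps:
$x{\left(M \right)} = 2 M \left(13 + M\right)$ ($x{\left(M \right)} = \left(13 + M\right) 2 M = 2 M \left(13 + M\right)$)
$-762 + x{\left(61 \right)} = -762 + 2 \cdot 61 \left(13 + 61\right) = -762 + 2 \cdot 61 \cdot 74 = -762 + 9028 = 8266$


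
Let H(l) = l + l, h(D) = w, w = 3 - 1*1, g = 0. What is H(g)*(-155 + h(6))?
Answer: 0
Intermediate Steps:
w = 2 (w = 3 - 1 = 2)
h(D) = 2
H(l) = 2*l
H(g)*(-155 + h(6)) = (2*0)*(-155 + 2) = 0*(-153) = 0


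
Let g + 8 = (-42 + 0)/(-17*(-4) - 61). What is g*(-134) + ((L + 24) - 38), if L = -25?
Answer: 1837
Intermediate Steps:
g = -14 (g = -8 + (-42 + 0)/(-17*(-4) - 61) = -8 - 42/(68 - 61) = -8 - 42/7 = -8 - 42*⅐ = -8 - 6 = -14)
g*(-134) + ((L + 24) - 38) = -14*(-134) + ((-25 + 24) - 38) = 1876 + (-1 - 38) = 1876 - 39 = 1837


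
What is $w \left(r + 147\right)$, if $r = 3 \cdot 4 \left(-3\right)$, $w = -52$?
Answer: $-5772$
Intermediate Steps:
$r = -36$ ($r = 12 \left(-3\right) = -36$)
$w \left(r + 147\right) = - 52 \left(-36 + 147\right) = \left(-52\right) 111 = -5772$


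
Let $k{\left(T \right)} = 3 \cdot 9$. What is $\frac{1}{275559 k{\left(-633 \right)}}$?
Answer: $\frac{1}{7440093} \approx 1.3441 \cdot 10^{-7}$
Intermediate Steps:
$k{\left(T \right)} = 27$
$\frac{1}{275559 k{\left(-633 \right)}} = \frac{1}{275559 \cdot 27} = \frac{1}{275559} \cdot \frac{1}{27} = \frac{1}{7440093}$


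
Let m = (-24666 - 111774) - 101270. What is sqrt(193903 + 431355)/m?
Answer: -sqrt(625258)/237710 ≈ -0.0033265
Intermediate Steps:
m = -237710 (m = -136440 - 101270 = -237710)
sqrt(193903 + 431355)/m = sqrt(193903 + 431355)/(-237710) = sqrt(625258)*(-1/237710) = -sqrt(625258)/237710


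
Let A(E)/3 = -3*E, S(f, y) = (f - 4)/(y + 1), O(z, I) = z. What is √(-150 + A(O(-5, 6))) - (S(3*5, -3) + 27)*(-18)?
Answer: 387 + I*√105 ≈ 387.0 + 10.247*I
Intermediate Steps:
S(f, y) = (-4 + f)/(1 + y)
A(E) = -9*E (A(E) = 3*(-3*E) = -9*E)
√(-150 + A(O(-5, 6))) - (S(3*5, -3) + 27)*(-18) = √(-150 - 9*(-5)) - ((-4 + 3*5)/(1 - 3) + 27)*(-18) = √(-150 + 45) - ((-4 + 15)/(-2) + 27)*(-18) = √(-105) - (-½*11 + 27)*(-18) = I*√105 - (-11/2 + 27)*(-18) = I*√105 - 43*(-18)/2 = I*√105 - 1*(-387) = I*√105 + 387 = 387 + I*√105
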